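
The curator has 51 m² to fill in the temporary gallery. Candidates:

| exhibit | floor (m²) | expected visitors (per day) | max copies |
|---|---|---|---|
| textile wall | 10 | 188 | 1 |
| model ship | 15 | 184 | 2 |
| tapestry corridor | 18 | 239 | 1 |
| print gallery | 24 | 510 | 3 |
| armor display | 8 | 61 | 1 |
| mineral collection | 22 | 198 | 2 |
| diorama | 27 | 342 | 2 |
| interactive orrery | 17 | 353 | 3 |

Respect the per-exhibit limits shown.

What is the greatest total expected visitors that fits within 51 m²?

Greedy by ratio would take 2×print gallery: 48 m² used, total 1020.
Replace 2×print gallery with 3×interactive orrery: the trade gains 39 net, giving 1059 at 51 m².

1059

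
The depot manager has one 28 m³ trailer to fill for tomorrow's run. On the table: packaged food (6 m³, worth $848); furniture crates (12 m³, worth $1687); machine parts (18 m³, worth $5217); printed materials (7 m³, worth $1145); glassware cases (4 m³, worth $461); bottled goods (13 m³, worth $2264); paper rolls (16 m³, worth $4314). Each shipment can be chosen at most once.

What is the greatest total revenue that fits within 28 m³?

The ratio heuristic lands on machine parts + printed materials (6362) but leaves 3 m³ idle.
The 7 m³ tied up in printed materials is better spent on packaged food + glassware cases — total rises to 6526 (28 m³).
Next best is machine parts + printed materials at 6362 (25 m³) — short by 164.

6526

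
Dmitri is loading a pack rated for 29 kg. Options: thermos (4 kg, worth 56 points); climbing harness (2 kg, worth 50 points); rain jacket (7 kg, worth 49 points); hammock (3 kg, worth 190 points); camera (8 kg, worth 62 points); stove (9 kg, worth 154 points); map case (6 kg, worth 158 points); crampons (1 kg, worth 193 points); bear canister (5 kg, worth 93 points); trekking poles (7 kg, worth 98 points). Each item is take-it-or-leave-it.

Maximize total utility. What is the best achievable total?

By utility per kg: crampons 193.00, hammock 63.33, map case 26.33, climbing harness 25.00 lead.
Taking the top-ratio items first gives climbing harness + hammock + stove + map case + crampons + bear canister for 838 (26 kg).
Replace climbing harness with thermos: the trade gains 6 net, giving 844 at 28 kg.
Every other selection either busts 29 kg or fails to beat 844.

844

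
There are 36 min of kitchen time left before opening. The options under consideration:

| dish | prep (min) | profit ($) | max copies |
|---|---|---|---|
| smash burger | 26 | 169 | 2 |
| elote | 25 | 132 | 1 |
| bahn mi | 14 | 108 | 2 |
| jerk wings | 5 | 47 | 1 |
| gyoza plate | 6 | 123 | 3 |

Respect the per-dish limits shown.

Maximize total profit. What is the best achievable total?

Greedy by ratio would take jerk wings + 3×gyoza plate: 23 min used, total 416.
Dropping jerk wings frees 5 min; slotting in bahn mi (14 min) lifts the total to 477 at 32 min.
No other feasible combination exceeds 477.

477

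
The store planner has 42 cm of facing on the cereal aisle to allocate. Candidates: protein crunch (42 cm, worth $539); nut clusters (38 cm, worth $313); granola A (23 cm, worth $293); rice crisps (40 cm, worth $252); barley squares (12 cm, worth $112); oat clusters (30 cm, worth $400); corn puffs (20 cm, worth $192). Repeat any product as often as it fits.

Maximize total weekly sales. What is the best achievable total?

539

Greedy by ratio would take barley squares + oat clusters: 42 cm used, total 512.
The 42 cm tied up in barley squares and oat clusters is better spent on protein crunch — total rises to 539 (42 cm).
That's the maximum — no swap from here does better than 539.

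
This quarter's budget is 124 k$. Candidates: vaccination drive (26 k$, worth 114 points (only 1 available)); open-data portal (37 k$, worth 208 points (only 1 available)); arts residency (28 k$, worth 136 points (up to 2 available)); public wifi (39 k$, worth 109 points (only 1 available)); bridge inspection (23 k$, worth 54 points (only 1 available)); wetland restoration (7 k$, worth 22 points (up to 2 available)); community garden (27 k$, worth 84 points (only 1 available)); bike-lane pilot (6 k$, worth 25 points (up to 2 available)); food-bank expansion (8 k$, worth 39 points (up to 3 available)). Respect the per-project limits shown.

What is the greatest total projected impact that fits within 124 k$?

622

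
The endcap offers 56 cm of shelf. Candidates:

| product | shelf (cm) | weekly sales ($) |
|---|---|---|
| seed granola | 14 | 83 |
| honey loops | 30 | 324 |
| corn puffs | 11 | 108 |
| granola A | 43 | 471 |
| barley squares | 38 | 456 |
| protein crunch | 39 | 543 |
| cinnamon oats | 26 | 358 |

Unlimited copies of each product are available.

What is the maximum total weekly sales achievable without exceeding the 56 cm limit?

716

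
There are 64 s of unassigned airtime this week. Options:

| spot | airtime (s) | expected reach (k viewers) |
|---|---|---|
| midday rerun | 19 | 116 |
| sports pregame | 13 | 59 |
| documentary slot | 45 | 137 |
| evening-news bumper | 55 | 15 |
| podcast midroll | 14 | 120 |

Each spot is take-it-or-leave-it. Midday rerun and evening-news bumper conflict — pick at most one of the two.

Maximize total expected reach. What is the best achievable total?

295

The ratio ordering already packs tightly: midday rerun + sports pregame + podcast midroll, 46 s, 295.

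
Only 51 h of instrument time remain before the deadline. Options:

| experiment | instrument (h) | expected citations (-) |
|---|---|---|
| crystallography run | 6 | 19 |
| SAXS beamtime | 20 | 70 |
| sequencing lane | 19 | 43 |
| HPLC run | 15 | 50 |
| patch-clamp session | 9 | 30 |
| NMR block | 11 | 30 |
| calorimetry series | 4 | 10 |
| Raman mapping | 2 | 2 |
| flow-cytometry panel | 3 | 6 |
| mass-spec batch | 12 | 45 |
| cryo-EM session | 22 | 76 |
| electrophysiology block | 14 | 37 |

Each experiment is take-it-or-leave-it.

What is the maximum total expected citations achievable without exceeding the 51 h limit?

A density-first pass picks SAXS beamtime + HPLC run + calorimetry series + mass-spec batch — 175 at 51 h.
But SAXS beamtime + patch-clamp session + cryo-EM session fits in 51 h and reaches 176.
That's the maximum — no swap from here does better than 176.

176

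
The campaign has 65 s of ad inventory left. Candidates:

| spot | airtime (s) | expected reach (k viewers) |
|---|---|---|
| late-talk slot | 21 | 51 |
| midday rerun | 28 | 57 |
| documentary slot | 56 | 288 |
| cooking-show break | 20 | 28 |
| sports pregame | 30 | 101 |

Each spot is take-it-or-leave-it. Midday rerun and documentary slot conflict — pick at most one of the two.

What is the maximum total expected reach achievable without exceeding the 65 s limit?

Taking documentary slot: 56 s used, 288 in expected reach.
Nothing else feasible within 65 s beats 288.

288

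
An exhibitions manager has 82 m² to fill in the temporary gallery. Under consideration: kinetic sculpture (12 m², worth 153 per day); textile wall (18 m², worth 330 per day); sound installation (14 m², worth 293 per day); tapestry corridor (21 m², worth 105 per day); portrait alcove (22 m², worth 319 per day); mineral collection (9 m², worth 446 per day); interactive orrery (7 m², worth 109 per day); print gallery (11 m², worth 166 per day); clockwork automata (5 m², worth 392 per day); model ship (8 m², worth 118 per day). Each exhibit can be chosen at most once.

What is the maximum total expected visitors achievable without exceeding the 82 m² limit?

Greedy by ratio would take textile wall + sound installation + mineral collection + interactive orrery + print gallery + clockwork automata + model ship: 72 m² used, total 1854.
The 15 m² tied up in interactive orrery and model ship is better spent on portrait alcove — total rises to 1946 (79 m²).
Runner-up kinetic sculpture + textile wall + sound installation + portrait alcove + mineral collection + clockwork automata tops out at 1933.

1946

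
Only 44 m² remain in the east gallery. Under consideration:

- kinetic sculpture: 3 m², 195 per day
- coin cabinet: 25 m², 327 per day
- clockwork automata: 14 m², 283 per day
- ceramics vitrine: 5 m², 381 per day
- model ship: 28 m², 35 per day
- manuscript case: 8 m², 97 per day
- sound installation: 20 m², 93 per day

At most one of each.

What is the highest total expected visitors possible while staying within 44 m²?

Filling by ratio: kinetic sculpture + clockwork automata + ceramics vitrine + manuscript case for 956, with 14 m² left unused.
Dropping clockwork automata frees 14 m²; slotting in coin cabinet (25 m²) lifts the total to 1000 at 41 m².
An exhaustive check of the 128 subsets confirms 1000.

1000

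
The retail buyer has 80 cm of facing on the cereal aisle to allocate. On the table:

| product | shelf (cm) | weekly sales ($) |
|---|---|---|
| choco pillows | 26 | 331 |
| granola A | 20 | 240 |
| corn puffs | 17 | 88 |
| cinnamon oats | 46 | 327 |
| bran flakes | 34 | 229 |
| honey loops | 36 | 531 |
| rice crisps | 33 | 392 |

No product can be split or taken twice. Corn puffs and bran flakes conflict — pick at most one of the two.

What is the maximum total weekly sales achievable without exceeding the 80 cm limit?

By weekly sales per cm: honey loops 14.75, choco pillows 12.73, granola A 12.00, rice crisps 11.88 lead.
The ratio heuristic lands on choco pillows + corn puffs + honey loops (950) but leaves 1 cm idle.
The 53 cm tied up in corn puffs and honey loops is better spent on granola A + rice crisps — total rises to 963 (79 cm).
The closest alternative, choco pillows + corn puffs + honey loops, reaches only 950.

963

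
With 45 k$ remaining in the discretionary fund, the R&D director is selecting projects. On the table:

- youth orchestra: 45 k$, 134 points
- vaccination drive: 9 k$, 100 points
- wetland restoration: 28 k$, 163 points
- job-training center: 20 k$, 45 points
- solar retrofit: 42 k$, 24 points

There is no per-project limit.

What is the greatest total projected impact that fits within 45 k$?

Taking 5×vaccination drive: 45 k$ used, 500 in projected impact.

500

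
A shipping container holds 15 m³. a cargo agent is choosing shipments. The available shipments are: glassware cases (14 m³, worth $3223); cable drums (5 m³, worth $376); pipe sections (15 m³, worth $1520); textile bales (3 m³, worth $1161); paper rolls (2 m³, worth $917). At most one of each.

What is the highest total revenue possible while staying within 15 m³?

Ranking by ratio (revenue/m³): paper rolls 458.50, textile bales 387.00, glassware cases 230.21, pipe sections 101.33.
Taking the top-ratio shipments first gives cable drums + textile bales + paper rolls for 2454 (10 m³).
Replace cable drums and textile bales and paper rolls with glassware cases: the trade gains 769 net, giving 3223 at 14 m³.
The spare 1 m³ is too small for any remaining shipment, and no exchange beats 3223.

3223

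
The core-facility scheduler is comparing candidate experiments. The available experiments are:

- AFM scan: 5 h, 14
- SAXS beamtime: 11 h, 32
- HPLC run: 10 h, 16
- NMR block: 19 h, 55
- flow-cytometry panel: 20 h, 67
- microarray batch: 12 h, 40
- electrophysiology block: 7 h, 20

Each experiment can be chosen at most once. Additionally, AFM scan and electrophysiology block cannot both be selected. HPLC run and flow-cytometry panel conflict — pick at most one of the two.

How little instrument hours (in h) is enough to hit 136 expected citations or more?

Need the lightest bundle worth ≥ 136.
Taking SAXS beamtime + flow-cytometry panel + microarray batch gives 139 (≥ 136) for 43 h.
No combination under 43 h hits 136.

43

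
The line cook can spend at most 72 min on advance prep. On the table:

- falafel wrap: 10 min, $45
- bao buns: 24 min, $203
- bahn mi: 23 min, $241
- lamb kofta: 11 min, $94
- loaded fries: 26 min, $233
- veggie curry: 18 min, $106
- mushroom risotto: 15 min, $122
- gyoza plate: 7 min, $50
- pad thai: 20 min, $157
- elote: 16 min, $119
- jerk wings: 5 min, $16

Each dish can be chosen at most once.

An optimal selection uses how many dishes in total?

4

Best achievable profit is 646.
One optimal bundle: bahn mi + loaded fries + mushroom risotto + gyoza plate (71 min).
Every optimal selection uses 4 dishes.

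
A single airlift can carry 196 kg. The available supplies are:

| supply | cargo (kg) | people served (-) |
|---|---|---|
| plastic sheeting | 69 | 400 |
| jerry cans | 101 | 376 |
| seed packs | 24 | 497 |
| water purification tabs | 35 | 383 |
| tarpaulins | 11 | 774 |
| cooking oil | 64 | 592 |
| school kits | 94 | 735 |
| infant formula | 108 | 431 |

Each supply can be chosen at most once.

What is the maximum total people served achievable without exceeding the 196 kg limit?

2598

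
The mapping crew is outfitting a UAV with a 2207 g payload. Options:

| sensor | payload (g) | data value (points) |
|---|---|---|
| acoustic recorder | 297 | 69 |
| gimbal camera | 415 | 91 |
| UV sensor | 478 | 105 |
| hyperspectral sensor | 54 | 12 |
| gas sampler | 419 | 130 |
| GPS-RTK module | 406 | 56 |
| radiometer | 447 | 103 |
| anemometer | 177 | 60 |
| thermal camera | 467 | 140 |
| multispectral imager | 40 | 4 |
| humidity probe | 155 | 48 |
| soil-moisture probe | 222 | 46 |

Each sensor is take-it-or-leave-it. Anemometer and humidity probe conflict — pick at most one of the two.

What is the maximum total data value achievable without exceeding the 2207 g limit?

582

Best packing: gimbal camera + hyperspectral sensor + gas sampler + radiometer + anemometer + thermal camera + soil-moisture probe — 2201 g, 582 total.
The closest alternative, acoustic recorder + gimbal camera + gas sampler + radiometer + thermal camera + humidity probe, reaches only 581.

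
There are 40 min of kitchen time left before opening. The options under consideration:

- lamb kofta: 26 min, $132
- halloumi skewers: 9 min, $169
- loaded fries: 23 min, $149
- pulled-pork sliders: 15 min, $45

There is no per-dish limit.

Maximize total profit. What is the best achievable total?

Best packing: 4×halloumi skewers — 36 min, 676 total.
Nothing else within 40 min beats 676.

676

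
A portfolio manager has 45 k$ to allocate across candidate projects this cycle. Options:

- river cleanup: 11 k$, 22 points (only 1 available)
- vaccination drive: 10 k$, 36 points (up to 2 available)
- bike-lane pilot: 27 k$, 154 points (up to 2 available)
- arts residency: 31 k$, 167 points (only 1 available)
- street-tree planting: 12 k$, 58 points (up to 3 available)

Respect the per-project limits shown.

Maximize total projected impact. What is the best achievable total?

225

Density check — bike-lane pilot 5.70, arts residency 5.39, street-tree planting 4.83 are the best per k$.
Taking the top-ratio projects first gives bike-lane pilot + street-tree planting for 212 (39 k$).
Dropping bike-lane pilot frees 27 k$; slotting in arts residency (31 k$) lifts the total to 225 at 43 k$.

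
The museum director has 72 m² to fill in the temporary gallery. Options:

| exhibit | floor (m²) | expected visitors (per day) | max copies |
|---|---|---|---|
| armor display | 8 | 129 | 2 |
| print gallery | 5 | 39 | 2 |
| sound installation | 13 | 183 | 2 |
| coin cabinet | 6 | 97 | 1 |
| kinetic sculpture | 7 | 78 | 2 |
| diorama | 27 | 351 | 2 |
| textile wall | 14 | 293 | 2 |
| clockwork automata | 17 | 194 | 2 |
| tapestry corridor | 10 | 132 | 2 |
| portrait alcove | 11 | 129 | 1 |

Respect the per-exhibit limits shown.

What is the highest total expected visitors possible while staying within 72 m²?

1213

By expected visitors per m²: textile wall 20.93, coin cabinet 16.17, armor display 16.12 lead.
Greedy by ratio would take 2×armor display + sound installation + coin cabinet + kinetic sculpture + 2×textile wall: 70 m² used, total 1202.
Reworking the packing: armor display + 2×sound installation + 2×textile wall + tapestry corridor uses 72 m² and improves the total to 1213.
Every other selection either busts 72 m² or exceeds an availability limit or fails to beat 1213.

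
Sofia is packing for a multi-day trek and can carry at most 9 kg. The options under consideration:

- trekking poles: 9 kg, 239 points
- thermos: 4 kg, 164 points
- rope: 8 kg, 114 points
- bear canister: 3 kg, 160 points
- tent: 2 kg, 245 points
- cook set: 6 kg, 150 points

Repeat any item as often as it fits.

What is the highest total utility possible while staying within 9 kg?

980

Density check — tent 122.50, bear canister 53.33, thermos 41.00, trekking poles 26.56 are the best per kg.
4×tent uses 8 of the 9 kg and totals 980.
The spare 1 kg is too small for any remaining item, and no exchange beats 980.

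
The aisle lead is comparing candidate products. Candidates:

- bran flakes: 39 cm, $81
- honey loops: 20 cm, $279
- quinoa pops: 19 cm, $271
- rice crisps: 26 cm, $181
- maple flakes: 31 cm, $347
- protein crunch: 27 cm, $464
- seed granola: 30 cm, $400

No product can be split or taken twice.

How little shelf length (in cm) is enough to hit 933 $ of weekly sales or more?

Need the lightest bundle worth ≥ 933.
honey loops + quinoa pops + protein crunch: 1014 weekly sales at 66 cm.
No combination under 66 cm hits 933.

66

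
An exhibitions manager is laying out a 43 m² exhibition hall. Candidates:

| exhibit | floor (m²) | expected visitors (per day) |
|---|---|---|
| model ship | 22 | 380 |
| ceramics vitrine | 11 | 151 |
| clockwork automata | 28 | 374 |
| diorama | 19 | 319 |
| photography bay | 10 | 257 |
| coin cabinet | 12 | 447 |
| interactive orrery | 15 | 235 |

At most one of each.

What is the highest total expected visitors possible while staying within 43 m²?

Ranking by ratio (expected visitors/m²): coin cabinet 37.25, photography bay 25.70, model ship 17.27.
The ratio ordering already packs tightly: diorama + photography bay + coin cabinet, 41 m², 1023.
Next best is photography bay + coin cabinet + interactive orrery at 939 (37 m²) — short by 84.

1023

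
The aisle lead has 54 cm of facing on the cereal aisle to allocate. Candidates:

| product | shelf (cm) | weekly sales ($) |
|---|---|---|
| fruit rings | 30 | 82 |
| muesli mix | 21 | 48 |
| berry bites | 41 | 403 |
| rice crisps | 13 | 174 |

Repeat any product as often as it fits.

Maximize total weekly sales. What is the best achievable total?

Taking 4×rice crisps: 52 cm used, 696 in weekly sales.
No other feasible combination exceeds 696.

696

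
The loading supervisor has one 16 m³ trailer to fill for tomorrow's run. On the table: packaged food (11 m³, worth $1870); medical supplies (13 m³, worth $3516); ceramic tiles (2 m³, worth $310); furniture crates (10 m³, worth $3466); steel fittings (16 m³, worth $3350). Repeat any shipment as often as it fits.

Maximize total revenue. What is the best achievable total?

4396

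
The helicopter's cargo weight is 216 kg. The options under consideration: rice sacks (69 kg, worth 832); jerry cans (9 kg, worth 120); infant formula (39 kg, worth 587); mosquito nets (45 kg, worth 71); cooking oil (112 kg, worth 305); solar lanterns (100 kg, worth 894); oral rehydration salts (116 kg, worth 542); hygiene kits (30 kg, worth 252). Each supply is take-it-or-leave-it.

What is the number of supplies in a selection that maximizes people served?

Optimal total is 2313.
rice sacks + infant formula + solar lanterns hits 2313 at 208 kg.
All optima have 3 supplies.

3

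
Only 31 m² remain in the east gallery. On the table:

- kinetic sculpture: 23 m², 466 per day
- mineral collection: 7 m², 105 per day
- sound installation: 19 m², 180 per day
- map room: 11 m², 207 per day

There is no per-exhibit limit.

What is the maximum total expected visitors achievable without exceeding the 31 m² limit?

571

Density check — kinetic sculpture 20.26, map room 18.82, mineral collection 15.00, sound installation 9.47 are the best per m².
The ratio ordering already packs tightly: kinetic sculpture + mineral collection, 30 m², 571.
Nothing else within 31 m² beats 571.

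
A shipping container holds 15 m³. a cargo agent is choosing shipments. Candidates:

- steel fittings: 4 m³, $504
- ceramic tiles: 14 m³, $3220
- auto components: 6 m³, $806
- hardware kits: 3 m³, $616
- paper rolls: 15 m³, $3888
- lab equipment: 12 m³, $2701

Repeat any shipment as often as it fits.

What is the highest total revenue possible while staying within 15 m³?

The ratio ordering already packs tightly: paper rolls, 15 m³, 3888.
Every other selection either busts 15 m³ or fails to beat 3888.

3888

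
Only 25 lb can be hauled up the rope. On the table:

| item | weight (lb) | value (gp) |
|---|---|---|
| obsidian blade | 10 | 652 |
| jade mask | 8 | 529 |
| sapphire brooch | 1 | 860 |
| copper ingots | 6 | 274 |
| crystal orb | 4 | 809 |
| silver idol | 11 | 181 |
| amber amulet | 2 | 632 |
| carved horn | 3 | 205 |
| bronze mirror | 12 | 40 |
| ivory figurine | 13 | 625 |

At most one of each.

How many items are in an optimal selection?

5

Best achievable value is 3482.
For example obsidian blade + jade mask + sapphire brooch + crystal orb + amber amulet achieves it, using 25 lb.
All optima have 5 items.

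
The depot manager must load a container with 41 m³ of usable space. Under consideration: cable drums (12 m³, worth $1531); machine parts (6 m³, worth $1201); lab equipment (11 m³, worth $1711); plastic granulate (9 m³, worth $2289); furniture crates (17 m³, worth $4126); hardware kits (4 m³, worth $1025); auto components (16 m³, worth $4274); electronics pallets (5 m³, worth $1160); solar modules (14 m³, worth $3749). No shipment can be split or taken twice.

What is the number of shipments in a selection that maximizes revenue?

4

Best achievable revenue is 10384.
machine parts + auto components + electronics pallets + solar modules hits 10384 at 41 m³.
Any selection reaching 10384 contains exactly 4 shipments.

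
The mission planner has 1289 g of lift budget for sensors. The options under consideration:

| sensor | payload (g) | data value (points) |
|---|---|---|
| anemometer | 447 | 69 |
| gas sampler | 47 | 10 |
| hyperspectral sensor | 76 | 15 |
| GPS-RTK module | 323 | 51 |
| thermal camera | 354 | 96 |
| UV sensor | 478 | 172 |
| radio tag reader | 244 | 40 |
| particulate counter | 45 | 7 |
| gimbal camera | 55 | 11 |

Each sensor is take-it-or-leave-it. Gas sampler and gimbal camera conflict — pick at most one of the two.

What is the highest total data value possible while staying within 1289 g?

Ranking by ratio (data value/g): UV sensor 0.36, thermal camera 0.27, gas sampler 0.21.
Best packing: hyperspectral sensor + GPS-RTK module + thermal camera + UV sensor + gimbal camera — 1286 g, 345 total.
Runner-up gas sampler + hyperspectral sensor + GPS-RTK module + thermal camera + UV sensor tops out at 344.

345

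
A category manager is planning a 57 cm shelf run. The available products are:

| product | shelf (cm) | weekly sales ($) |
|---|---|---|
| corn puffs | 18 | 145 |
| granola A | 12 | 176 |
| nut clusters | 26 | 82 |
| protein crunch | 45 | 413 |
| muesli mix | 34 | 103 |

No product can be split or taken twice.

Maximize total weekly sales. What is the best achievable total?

Taking granola A + protein crunch: 57 cm used, 589 in weekly sales.

589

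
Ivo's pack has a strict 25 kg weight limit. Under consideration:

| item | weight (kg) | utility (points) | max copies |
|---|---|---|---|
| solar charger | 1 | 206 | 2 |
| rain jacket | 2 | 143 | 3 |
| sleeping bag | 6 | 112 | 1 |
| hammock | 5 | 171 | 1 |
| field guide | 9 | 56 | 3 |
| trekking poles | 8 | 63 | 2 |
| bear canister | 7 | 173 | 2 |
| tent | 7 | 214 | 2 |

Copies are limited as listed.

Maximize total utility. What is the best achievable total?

1297

The ratio heuristic lands on 2×solar charger + 3×rain jacket + hammock + tent (1226) but leaves 5 kg idle.
Replace rain jacket with tent: the trade gains 71 net, giving 1297 at 25 kg.
Every other selection either busts 25 kg or exceeds an availability limit or fails to beat 1297.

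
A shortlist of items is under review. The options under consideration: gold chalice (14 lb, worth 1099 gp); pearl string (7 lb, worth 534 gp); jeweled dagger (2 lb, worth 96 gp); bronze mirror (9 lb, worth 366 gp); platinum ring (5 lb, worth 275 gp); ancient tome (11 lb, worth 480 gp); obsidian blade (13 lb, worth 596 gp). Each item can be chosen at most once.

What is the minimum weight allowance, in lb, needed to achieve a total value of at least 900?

14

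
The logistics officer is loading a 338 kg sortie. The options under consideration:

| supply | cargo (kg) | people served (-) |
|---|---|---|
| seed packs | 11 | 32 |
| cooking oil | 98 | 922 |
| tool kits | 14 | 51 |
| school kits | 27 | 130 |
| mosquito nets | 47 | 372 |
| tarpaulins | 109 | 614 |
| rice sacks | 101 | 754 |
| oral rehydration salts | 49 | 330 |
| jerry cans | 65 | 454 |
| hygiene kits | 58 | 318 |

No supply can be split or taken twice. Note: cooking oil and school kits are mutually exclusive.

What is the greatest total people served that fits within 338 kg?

2585

Best packing: seed packs + cooking oil + tool kits + mosquito nets + rice sacks + jerry cans — 336 kg, 2585 total.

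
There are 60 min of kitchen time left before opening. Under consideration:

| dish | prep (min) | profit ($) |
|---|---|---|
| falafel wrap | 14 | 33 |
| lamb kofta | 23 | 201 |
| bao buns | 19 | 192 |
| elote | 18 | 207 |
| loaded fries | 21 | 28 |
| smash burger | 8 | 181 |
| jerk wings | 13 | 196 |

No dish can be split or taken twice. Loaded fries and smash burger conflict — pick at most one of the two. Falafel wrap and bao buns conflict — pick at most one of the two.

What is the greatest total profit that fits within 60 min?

Best packing: bao buns + elote + smash burger + jerk wings — 58 min, 776 total.

776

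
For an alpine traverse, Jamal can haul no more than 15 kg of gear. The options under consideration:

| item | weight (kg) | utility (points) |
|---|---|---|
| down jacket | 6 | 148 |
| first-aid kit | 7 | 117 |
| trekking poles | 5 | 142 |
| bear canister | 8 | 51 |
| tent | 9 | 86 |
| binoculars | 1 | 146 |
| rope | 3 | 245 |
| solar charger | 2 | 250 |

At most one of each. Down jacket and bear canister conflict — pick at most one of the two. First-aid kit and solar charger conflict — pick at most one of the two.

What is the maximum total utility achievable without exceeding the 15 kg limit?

789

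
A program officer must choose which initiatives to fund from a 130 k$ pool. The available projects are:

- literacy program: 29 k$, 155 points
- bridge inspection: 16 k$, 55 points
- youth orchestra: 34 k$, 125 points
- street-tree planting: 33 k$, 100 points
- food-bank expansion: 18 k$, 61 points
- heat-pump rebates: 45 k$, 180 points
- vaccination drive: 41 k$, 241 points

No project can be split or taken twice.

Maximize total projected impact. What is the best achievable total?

582

A density-first pass picks literacy program + heat-pump rebates + vaccination drive — 576 at 115 k$.
Dropping heat-pump rebates frees 45 k$; slotting in youth orchestra + food-bank expansion (52 k$) lifts the total to 582 at 122 k$.
Runner-up literacy program + bridge inspection + youth orchestra + vaccination drive tops out at 576.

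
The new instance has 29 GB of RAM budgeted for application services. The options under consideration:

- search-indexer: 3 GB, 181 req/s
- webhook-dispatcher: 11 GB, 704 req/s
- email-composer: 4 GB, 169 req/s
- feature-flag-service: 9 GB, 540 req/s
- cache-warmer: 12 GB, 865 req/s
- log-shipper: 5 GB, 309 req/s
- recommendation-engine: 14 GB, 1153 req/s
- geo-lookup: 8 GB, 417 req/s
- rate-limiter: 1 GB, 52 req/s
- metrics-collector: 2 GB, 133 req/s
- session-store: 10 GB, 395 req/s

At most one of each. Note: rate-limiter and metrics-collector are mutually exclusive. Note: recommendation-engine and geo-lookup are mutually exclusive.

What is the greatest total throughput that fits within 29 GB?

2199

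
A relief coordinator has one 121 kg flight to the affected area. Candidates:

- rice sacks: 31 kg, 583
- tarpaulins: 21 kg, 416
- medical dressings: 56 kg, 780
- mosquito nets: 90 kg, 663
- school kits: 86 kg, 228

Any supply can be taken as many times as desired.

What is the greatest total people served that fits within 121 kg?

Ranking by ratio (people served/kg): tarpaulins 19.81, rice sacks 18.81, medical dressings 13.93, mosquito nets 7.37.
The ratio heuristic lands on 5×tarpaulins (2080) but leaves 16 kg idle.
The 21 kg tied up in tarpaulins is better spent on rice sacks — total rises to 2247 (115 kg).
Every other selection either busts 121 kg or fails to beat 2247.

2247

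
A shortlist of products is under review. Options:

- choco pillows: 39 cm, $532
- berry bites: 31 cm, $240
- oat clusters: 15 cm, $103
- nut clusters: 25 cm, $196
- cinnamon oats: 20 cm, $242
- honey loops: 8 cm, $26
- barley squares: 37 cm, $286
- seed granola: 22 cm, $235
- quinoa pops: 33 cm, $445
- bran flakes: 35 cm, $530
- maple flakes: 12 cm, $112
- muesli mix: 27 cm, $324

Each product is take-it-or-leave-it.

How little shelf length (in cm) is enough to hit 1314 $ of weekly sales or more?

100

Look for the lowest-shelf combination reaching 1314.
Taking cinnamon oats + quinoa pops + bran flakes + maple flakes gives 1329 (≥ 1314) for 100 cm.
Any bundle with less than 100 cm falls short of 1314.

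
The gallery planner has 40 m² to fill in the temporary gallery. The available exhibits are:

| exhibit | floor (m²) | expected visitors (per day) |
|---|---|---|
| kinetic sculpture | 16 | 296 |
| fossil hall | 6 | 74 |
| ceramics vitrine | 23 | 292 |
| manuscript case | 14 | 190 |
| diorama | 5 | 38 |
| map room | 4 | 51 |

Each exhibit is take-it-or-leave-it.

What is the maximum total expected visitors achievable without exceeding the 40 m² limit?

611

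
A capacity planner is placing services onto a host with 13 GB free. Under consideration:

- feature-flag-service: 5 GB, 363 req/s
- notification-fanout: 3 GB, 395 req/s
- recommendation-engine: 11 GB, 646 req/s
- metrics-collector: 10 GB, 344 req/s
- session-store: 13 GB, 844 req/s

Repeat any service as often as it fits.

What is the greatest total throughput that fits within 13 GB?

1580

By throughput per GB: notification-fanout 131.67, feature-flag-service 72.60, session-store 64.92 lead.
Taking 4×notification-fanout: 12 GB used, 1580 in throughput.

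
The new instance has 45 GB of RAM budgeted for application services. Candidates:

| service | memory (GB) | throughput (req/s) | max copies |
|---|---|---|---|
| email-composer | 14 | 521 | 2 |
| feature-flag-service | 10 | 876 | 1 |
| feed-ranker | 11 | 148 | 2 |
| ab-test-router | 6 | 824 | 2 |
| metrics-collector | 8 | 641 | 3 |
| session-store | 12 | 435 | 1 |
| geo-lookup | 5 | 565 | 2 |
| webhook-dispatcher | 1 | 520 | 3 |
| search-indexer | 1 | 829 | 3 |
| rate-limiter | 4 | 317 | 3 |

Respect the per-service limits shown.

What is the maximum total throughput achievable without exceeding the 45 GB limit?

8107

Filling by ratio: feature-flag-service + 2×ab-test-router + 2×geo-lookup + 3×webhook-dispatcher + 3×search-indexer + rate-limiter for 8018, with 3 GB left unused.
Dropping feature-flag-service and rate-limiter frees 14 GB; slotting in 2×metrics-collector (16 GB) lifts the total to 8107 at 44 GB.
The spare 1 GB is too small for any remaining service, and no exchange beats 8107.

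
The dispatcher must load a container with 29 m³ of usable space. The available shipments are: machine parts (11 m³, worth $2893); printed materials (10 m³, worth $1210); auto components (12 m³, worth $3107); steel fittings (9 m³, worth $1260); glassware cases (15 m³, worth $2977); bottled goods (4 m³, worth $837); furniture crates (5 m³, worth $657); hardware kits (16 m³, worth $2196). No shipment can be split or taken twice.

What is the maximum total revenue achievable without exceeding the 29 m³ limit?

6837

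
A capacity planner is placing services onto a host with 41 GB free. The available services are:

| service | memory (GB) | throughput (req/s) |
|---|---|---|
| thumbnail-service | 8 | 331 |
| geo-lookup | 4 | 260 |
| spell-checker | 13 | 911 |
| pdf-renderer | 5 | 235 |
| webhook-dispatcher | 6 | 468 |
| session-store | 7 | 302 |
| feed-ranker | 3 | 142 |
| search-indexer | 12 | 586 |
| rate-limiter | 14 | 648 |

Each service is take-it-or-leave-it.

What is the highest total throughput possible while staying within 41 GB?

2460

The ratio heuristic lands on geo-lookup + spell-checker + webhook-dispatcher + feed-ranker + search-indexer (2367) but leaves 3 GB idle.
Replace feed-ranker with pdf-renderer: the trade gains 93 net, giving 2460 at 40 GB.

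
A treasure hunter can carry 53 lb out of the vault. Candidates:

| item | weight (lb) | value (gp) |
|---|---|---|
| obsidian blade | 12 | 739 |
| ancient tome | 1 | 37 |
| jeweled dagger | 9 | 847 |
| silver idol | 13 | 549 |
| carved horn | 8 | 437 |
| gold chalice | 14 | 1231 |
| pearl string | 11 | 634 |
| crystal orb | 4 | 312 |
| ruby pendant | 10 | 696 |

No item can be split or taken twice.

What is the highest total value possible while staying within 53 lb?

3950

The ratio heuristic lands on obsidian blade + ancient tome + jeweled dagger + gold chalice + crystal orb + ruby pendant (3862) but leaves 3 lb idle.
Dropping ancient tome and crystal orb frees 5 lb; slotting in carved horn (8 lb) lifts the total to 3950 at 53 lb.
Every other selection either busts 53 lb or fails to beat 3950.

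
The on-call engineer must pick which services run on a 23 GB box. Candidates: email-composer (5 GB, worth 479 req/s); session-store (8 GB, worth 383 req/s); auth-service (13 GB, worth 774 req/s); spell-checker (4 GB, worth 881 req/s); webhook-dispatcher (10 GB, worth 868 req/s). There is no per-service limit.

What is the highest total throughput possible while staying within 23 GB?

4405

Taking 5×spell-checker: 20 GB used, 4405 in throughput.
Nothing else within 23 GB beats 4405.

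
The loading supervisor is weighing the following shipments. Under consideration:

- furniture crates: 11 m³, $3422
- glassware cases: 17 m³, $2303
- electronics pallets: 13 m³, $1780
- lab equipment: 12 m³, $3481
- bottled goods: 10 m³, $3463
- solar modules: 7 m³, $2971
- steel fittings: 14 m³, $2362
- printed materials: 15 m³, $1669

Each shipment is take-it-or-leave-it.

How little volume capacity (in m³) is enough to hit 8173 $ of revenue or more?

28

Need the lightest bundle worth ≥ 8173.
Taking furniture crates + bottled goods + solar modules gives 9856 (≥ 8173) for 28 m³.
Below 28 m³ the best achievable stays under 8173.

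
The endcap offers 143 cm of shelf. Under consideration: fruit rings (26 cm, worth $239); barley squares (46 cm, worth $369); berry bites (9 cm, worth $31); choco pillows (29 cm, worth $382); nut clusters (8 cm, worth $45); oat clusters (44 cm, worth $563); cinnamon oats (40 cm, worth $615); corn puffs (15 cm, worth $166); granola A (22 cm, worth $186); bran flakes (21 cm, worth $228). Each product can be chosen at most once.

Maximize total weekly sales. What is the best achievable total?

Taking the top-ratio products first gives choco pillows + nut clusters + oat clusters + cinnamon oats + corn puffs for 1771 (136 cm).
The 15 cm tied up in corn puffs is better spent on bran flakes — total rises to 1833 (142 cm).
Every other selection either busts 143 cm or fails to beat 1833.

1833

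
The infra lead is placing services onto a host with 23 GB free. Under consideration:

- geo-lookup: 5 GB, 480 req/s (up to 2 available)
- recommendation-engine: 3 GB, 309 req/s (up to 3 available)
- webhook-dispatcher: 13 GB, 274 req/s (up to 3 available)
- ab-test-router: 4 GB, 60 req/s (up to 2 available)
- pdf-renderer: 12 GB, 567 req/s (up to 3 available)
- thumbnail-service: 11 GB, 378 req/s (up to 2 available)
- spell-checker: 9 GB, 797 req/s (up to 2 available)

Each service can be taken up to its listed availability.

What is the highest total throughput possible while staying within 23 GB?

By throughput per GB: recommendation-engine 103.00, geo-lookup 96.00, spell-checker 88.56 lead.
A density-first pass picks 2×geo-lookup + 3×recommendation-engine + ab-test-router — 1947 at 23 GB.
Dropping geo-lookup and ab-test-router frees 9 GB; slotting in spell-checker (9 GB) lifts the total to 2204 at 23 GB.
Every other selection either busts 23 GB or exceeds an availability limit or fails to beat 2204.

2204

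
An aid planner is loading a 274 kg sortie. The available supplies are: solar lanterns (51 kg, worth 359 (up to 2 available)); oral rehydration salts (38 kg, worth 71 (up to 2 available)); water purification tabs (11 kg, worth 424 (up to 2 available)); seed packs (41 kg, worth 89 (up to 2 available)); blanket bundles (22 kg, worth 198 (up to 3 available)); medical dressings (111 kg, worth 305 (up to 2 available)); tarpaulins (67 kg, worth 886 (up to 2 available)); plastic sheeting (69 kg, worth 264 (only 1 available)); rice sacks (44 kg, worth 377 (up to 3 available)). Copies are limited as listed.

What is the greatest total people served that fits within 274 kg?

3591

Taking 2×water purification tabs + 3×blanket bundles + 2×tarpaulins + rice sacks: 266 kg used, 3591 in people served.
No other feasible combination exceeds 3591.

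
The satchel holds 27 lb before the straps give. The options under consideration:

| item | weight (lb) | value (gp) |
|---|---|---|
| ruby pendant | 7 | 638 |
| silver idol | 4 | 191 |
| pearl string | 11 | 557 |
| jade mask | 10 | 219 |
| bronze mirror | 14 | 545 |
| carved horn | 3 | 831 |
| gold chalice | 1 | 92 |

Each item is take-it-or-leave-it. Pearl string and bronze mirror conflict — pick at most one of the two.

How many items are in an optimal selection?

5

Optimal total is 2309.
For example ruby pendant + silver idol + pearl string + carved horn + gold chalice achieves it, using 26 lb.
All optima have 5 items.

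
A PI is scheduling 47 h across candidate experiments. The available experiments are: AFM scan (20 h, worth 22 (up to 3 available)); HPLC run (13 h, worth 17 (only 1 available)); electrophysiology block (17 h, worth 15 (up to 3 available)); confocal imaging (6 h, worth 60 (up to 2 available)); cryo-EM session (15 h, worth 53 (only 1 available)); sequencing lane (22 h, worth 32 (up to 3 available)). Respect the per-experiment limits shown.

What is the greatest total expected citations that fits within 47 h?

Greedy by ratio would take HPLC run + 2×confocal imaging + cryo-EM session: 40 h used, total 190.
The 13 h tied up in HPLC run is better spent on AFM scan — total rises to 195 (47 h).

195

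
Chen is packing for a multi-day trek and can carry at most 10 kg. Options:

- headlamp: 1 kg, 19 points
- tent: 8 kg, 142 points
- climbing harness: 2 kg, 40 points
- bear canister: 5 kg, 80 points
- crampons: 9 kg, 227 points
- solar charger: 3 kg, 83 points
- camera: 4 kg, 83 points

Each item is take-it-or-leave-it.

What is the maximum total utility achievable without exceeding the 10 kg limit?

246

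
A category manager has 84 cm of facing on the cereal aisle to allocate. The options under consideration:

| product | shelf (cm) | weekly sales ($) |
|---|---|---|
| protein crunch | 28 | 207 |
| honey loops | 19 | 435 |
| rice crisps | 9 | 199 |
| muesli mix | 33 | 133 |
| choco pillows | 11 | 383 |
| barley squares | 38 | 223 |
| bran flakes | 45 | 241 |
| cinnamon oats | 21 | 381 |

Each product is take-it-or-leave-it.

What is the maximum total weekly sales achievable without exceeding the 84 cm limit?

A density-first pass picks honey loops + rice crisps + choco pillows + cinnamon oats — 1398 at 60 cm.
The 9 cm tied up in rice crisps is better spent on protein crunch — total rises to 1406 (79 cm).
No other feasible combination exceeds 1406.

1406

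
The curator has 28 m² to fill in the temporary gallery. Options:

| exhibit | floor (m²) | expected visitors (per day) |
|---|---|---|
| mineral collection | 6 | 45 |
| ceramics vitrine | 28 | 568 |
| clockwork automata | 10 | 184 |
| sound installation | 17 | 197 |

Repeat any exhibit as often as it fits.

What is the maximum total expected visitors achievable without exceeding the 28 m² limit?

Best packing: ceramics vitrine — 28 m², 568 total.
Nothing else within 28 m² beats 568.

568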